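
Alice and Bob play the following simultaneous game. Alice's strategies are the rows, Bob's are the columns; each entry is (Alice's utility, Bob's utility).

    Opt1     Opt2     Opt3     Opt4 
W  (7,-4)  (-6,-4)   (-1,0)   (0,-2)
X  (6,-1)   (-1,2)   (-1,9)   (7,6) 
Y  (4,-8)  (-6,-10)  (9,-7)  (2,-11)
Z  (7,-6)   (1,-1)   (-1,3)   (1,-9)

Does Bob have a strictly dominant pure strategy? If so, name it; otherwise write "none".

Opt3

Opt3 vs Opt1: W: 0>-4, X: 9>-1, Y: -7>-8, Z: 3>-6.
Opt3 vs Opt2: W: 0>-4, X: 9>2, Y: -7>-10, Z: 3>-1.
Opt3 vs Opt4: W: 0>-2, X: 9>6, Y: -7>-11, Z: 3>-9.
Opt3 strictly beats every other strategy against every opponent action, so it is strictly dominant.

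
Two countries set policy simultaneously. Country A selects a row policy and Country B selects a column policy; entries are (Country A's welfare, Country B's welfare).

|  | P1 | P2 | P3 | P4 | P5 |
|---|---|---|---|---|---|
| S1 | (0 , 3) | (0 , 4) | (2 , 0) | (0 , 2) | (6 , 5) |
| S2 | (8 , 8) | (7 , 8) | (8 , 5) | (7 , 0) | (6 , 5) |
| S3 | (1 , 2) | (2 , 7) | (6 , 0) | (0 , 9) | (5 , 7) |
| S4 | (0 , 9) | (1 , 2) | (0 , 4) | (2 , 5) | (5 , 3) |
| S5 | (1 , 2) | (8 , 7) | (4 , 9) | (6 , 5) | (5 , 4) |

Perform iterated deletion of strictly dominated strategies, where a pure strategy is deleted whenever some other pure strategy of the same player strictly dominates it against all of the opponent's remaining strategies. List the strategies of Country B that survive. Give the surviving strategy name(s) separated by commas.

Row S3 is eliminated: S2 beats it against every remaining column (P1: 8>1, P2: 7>2, P3: 8>6, P4: 7>0, P5: 6>5).
Country A's strategy S4 is strictly dominated by S2 (P1: 8>0, P2: 7>1, P3: 8>0, P4: 7>2, P5: 6>5) and is removed.
Country B's strategy P4 is strictly dominated by P2 (S1: 4>2, S2: 8>0, S5: 7>5) and is removed.
Among the remaining strategies, none is strictly dominated by another pure strategy of the same player, so the elimination stops.
Surviving strategies — Country A: {S1, S2, S5}; Country B: {P1, P2, P3, P5}.

P1, P2, P3, P5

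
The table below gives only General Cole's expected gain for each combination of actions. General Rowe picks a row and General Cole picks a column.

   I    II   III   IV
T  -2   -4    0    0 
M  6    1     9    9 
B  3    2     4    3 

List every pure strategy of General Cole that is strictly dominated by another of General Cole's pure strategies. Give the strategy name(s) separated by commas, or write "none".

III strictly dominates I — T: 0>-2, M: 9>6, B: 4>3.
II is strictly dominated by I (T: -2>-4, M: 6>1, B: 3>2).
Nothing dominates III: I at T (0>-2); II at T (0>-4); IV at T (0=0).
Nothing dominates IV: I at T (0>-2); II at T (0>-4); III at T (0=0).

I, II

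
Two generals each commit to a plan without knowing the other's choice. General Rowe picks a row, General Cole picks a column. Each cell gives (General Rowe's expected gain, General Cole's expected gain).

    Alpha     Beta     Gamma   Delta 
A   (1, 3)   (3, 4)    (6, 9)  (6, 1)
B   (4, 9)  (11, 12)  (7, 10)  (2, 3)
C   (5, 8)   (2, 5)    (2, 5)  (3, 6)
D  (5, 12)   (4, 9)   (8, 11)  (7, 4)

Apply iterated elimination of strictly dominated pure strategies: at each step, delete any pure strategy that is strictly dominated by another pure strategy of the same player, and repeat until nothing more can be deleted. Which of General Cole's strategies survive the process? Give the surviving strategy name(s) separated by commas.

For General Rowe, D strictly dominates A on the remaining columns (Alpha: 5>1, Beta: 4>3, Gamma: 8>6, Delta: 7>6); eliminate A.
Column Delta is eliminated: Alpha beats it against every remaining row (B: 9>3, C: 8>6, D: 12>4).
Among the remaining strategies, none is strictly dominated by another pure strategy of the same player, so the elimination stops.
Surviving strategies — General Rowe: {B, C, D}; General Cole: {Alpha, Beta, Gamma}.

Alpha, Beta, Gamma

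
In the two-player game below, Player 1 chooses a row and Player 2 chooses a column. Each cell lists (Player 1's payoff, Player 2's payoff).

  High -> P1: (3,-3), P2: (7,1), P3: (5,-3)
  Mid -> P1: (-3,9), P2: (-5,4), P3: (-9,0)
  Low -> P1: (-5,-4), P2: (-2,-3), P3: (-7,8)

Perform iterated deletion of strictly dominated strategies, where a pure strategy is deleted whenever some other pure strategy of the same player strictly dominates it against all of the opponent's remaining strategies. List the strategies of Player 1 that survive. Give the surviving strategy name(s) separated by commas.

Player 1's strategy Mid is strictly dominated by High (P1: 3>-3, P2: 7>-5, P3: 5>-9) and is removed.
Player 1's strategy Low is strictly dominated by High (P1: 3>-5, P2: 7>-2, P3: 5>-7) and is removed.
Column P1 is eliminated: P2 beats it against every remaining row (High: 1>-3).
Column P3 is eliminated: P2 beats it against every remaining row (High: 1>-3).
Among the remaining strategies, none is strictly dominated by another pure strategy of the same player, so the elimination stops.
Surviving strategies — Player 1: {High}; Player 2: {P2}.

High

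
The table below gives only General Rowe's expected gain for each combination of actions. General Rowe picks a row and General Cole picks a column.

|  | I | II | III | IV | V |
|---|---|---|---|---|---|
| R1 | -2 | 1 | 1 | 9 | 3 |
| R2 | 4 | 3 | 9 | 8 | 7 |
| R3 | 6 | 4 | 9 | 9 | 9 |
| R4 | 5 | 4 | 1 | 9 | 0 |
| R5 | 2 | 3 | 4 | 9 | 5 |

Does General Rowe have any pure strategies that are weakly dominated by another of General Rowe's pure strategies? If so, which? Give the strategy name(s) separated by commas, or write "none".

R1, R2, R4, R5

R3 weakly dominates R1 — I: 6>-2, II: 4>1, III: 9>1, IV: 9=9, V: 9>3.
R2: dominated, since R3 does at least as well everywhere (I: 6>4, II: 4>3, III: 9=9, IV: 9>8, V: 9>7).
Nothing dominates R3: R1 at I (6>-2); R2 at I (6>4); R4 at I (6>5); R5 at I (6>2).
R3 weakly dominates R4 — I: 6>5, II: 4=4, III: 9>1, IV: 9=9, V: 9>0.
R5: dominated, since R3 does at least as well everywhere (I: 6>2, II: 4>3, III: 9>4, IV: 9=9, V: 9>5).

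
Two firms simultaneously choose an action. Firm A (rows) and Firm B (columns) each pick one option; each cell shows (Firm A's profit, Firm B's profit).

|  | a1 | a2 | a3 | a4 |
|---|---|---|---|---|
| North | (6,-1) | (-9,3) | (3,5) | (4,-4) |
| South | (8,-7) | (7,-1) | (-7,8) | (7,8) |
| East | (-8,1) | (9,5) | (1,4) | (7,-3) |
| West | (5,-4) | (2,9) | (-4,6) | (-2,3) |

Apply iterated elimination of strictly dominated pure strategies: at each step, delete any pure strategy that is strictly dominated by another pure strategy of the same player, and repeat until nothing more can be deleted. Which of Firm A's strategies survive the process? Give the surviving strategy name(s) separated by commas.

For Firm B, a2 strictly dominates a1 on the remaining rows (North: 3>-1, South: -1>-7, East: 5>1, West: 9>-4); eliminate a1.
For Firm A, East strictly dominates West on the remaining columns (a2: 9>2, a3: 1>-4, a4: 7>-2); eliminate West.
Among the remaining strategies, none is strictly dominated by another pure strategy of the same player, so the elimination stops.
Surviving strategies — Firm A: {North, South, East}; Firm B: {a2, a3, a4}.

North, South, East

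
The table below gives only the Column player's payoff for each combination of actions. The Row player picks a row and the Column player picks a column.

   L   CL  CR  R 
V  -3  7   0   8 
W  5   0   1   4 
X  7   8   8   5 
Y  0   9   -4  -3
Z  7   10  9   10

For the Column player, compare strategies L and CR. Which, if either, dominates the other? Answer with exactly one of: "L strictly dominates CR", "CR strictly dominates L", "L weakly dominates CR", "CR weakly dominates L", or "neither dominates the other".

neither dominates the other

L's payoffs vs CR's, by the Row player's action — V: -3<0, W: 5>1, X: 7<8, Y: 0>-4, Z: 7<9.
L does better at W, Y but worse at V, X, Z; neither strategy dominates the other.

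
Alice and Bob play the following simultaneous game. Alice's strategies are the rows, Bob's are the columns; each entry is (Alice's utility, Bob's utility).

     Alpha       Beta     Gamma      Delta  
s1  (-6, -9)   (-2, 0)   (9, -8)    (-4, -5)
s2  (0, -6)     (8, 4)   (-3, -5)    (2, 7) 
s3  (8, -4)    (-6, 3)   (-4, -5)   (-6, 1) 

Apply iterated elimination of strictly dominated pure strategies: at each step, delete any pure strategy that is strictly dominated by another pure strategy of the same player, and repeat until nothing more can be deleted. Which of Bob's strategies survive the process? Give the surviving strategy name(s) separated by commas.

Delta

Column Alpha is eliminated: Beta beats it against every remaining row (s1: 0>-9, s2: 4>-6, s3: 3>-4).
For Alice, s1 strictly dominates s3 on the remaining columns (Beta: -2>-6, Gamma: 9>-4, Delta: -4>-6); eliminate s3.
Bob's strategy Gamma is strictly dominated by Beta (s1: 0>-8, s2: 4>-5) and is removed.
Alice's strategy s1 is strictly dominated by s2 (Beta: 8>-2, Delta: 2>-4) and is removed.
For Bob, Delta strictly dominates Beta on the remaining rows (s2: 7>4); eliminate Beta.
Among the remaining strategies, none is strictly dominated by another pure strategy of the same player, so the elimination stops.
Surviving strategies — Alice: {s2}; Bob: {Delta}.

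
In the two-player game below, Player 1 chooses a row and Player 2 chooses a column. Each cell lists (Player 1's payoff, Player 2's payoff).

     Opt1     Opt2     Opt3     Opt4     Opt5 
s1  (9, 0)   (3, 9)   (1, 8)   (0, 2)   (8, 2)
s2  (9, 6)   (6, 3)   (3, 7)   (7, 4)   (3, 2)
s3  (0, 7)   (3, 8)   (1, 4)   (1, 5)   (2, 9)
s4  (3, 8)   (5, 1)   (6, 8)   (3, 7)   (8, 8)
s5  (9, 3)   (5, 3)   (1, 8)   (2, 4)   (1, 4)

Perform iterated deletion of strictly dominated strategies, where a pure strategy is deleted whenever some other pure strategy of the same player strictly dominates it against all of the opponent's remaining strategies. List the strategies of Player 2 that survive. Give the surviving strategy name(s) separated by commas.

Opt1, Opt2, Opt3, Opt5

Player 1's strategy s3 is strictly dominated by s2 (Opt1: 9>0, Opt2: 6>3, Opt3: 3>1, Opt4: 7>1, Opt5: 3>2) and is removed.
Player 2's strategy Opt4 is strictly dominated by Opt3 (s1: 8>2, s2: 7>4, s4: 8>7, s5: 8>4) and is removed.
Among the remaining strategies, none is strictly dominated by another pure strategy of the same player, so the elimination stops.
Surviving strategies — Player 1: {s1, s2, s4, s5}; Player 2: {Opt1, Opt2, Opt3, Opt5}.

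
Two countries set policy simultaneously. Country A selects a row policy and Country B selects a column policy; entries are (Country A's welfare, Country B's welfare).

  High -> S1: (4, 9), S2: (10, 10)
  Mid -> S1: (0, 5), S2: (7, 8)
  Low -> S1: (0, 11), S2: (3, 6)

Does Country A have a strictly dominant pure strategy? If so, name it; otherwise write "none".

High vs Mid: S1: 4>0, S2: 10>7.
High vs Low: S1: 4>0, S2: 10>3.
High strictly beats every other strategy against every opponent action, so it is strictly dominant.

High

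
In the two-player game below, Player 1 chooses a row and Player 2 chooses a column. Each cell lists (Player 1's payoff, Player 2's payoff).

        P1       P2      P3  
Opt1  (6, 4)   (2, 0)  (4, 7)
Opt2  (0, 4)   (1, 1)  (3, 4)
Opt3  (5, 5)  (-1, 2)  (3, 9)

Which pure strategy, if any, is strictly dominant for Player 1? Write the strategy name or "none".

Opt1 vs Opt2: P1: 6>0, P2: 2>1, P3: 4>3.
Opt1 vs Opt3: P1: 6>5, P2: 2>-1, P3: 4>3.
Opt1 strictly beats every other strategy against every opponent action, so it is strictly dominant.

Opt1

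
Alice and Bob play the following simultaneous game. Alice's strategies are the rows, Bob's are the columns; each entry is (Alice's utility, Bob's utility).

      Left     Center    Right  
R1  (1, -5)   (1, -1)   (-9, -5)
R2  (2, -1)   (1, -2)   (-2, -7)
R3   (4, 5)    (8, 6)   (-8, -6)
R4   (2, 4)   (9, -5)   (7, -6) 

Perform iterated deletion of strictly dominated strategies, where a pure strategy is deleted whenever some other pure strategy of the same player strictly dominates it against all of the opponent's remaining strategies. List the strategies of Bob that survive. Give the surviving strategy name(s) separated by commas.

Left, Center

Alice's strategy R1 is strictly dominated by R3 (Left: 4>1, Center: 8>1, Right: -8>-9) and is removed.
Bob's strategy Right is strictly dominated by Left (R2: -1>-7, R3: 5>-6, R4: 4>-6) and is removed.
For Alice, R3 strictly dominates R2 on the remaining columns (Left: 4>2, Center: 8>1); eliminate R2.
Among the remaining strategies, none is strictly dominated by another pure strategy of the same player, so the elimination stops.
Surviving strategies — Alice: {R3, R4}; Bob: {Left, Center}.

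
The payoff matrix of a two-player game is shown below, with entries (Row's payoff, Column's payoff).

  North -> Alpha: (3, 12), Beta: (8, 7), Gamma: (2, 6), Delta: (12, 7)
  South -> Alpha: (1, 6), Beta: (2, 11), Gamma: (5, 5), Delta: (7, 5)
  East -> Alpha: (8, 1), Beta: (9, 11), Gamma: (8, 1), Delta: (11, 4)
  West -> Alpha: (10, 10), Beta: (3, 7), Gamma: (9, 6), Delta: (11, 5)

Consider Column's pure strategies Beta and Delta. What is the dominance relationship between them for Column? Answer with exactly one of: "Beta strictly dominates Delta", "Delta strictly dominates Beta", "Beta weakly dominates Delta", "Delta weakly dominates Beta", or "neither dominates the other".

Beta weakly dominates Delta

Beta's payoffs vs Delta's, by Row's action — North: 7=7, South: 11>5, East: 11>4, West: 7>5.
Beta is at least as good everywhere and strictly better somewhere (tied only at North), so Beta weakly but not strictly dominates Delta.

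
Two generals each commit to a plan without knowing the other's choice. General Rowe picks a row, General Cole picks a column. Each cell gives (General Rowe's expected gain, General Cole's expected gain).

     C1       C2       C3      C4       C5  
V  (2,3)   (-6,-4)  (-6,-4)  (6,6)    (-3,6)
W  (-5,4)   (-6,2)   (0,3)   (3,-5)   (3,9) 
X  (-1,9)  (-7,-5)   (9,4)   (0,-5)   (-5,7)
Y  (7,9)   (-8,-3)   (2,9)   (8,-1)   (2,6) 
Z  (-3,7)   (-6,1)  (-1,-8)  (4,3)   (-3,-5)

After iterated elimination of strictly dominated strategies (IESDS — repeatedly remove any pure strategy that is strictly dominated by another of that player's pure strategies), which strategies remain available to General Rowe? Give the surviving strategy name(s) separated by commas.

W, X, Y

General Cole's strategy C2 is strictly dominated by C1 (V: 3>-4, W: 4>2, X: 9>-5, Y: 9>-3, Z: 7>1) and is removed.
Row V is eliminated: Y beats it against every remaining column (C1: 7>2, C3: 2>-6, C4: 8>6, C5: 2>-3).
Row Z is eliminated: Y beats it against every remaining column (C1: 7>-3, C3: 2>-1, C4: 8>4, C5: 2>-3).
For General Cole, C1 strictly dominates C4 on the remaining rows (W: 4>-5, X: 9>-5, Y: 9>-1); eliminate C4.
Among the remaining strategies, none is strictly dominated by another pure strategy of the same player, so the elimination stops.
Surviving strategies — General Rowe: {W, X, Y}; General Cole: {C1, C3, C5}.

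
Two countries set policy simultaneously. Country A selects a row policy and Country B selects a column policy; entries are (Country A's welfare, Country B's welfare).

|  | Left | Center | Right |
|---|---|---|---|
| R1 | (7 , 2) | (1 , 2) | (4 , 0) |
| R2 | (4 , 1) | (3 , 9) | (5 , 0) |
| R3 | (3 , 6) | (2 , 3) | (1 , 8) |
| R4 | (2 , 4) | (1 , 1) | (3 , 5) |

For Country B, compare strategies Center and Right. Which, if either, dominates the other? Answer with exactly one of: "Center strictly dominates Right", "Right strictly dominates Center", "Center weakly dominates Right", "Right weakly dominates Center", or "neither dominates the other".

neither dominates the other

Compare Center to Right across each opponent action: R1: 2>0, R2: 9>0, R3: 3<8, R4: 1<5.
Center does better at R1, R2 but worse at R3, R4; neither strategy dominates the other.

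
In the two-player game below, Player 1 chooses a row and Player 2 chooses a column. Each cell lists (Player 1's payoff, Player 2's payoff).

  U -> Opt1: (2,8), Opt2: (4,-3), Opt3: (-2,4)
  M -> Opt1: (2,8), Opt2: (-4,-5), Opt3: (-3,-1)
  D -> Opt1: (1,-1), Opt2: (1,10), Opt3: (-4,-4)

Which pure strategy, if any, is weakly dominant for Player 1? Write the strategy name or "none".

U

U vs M: Opt1: 2=2, Opt2: 4>-4, Opt3: -2>-3.
U vs D: Opt1: 2>1, Opt2: 4>1, Opt3: -2>-4.
U is at least as good as every other strategy against every opponent action, so it is weakly dominant.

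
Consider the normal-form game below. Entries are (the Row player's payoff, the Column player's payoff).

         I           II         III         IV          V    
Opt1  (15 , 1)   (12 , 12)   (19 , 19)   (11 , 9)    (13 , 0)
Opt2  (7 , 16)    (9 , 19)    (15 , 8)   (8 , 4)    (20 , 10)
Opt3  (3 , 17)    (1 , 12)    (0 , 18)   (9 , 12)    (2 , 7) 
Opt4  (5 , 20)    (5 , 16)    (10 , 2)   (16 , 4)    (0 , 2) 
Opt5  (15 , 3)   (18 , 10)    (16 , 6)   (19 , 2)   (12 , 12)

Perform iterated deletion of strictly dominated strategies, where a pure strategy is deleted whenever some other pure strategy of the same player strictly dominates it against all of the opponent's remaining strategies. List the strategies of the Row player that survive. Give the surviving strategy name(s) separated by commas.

Opt1, Opt2, Opt5

The Row player's strategy Opt3 is strictly dominated by Opt1 (I: 15>3, II: 12>1, III: 19>0, IV: 11>9, V: 13>2) and is removed.
For the Row player, Opt5 strictly dominates Opt4 on the remaining columns (I: 15>5, II: 18>5, III: 16>10, IV: 19>16, V: 12>0); eliminate Opt4.
Column I is eliminated: II beats it against every remaining row (Opt1: 12>1, Opt2: 19>16, Opt5: 10>3).
The Column player's strategy IV is strictly dominated by II (Opt1: 12>9, Opt2: 19>4, Opt5: 10>2) and is removed.
Among the remaining strategies, none is strictly dominated by another pure strategy of the same player, so the elimination stops.
Surviving strategies — the Row player: {Opt1, Opt2, Opt5}; the Column player: {II, III, V}.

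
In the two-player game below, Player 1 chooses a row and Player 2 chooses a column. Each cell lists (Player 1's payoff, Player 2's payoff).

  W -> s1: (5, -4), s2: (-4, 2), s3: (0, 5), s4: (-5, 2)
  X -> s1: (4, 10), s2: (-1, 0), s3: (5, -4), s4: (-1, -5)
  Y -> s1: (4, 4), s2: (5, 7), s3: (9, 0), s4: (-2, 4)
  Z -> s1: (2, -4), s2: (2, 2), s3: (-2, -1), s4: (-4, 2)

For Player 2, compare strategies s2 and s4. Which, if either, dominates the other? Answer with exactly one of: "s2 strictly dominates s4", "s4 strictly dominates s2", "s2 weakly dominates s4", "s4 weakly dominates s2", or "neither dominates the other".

s2 weakly dominates s4

Compare s2 to s4 across each opponent action: W: 2=2, X: 0>-5, Y: 7>4, Z: 2=2.
s2 is at least as good everywhere and strictly better somewhere (tied only at W, Z), so s2 weakly but not strictly dominates s4.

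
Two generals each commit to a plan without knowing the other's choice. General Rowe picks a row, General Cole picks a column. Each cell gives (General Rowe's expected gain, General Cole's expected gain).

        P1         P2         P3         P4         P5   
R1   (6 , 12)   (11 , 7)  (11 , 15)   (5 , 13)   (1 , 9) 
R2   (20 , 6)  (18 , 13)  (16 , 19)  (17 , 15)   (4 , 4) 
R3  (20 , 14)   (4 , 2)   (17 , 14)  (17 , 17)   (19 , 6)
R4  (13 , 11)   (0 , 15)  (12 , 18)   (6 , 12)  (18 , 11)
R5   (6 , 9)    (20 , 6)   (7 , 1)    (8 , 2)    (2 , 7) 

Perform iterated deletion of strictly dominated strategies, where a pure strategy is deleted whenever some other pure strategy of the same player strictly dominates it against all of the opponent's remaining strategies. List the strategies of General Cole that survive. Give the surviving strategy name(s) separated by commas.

For General Rowe, R2 strictly dominates R1 on the remaining columns (P1: 20>6, P2: 18>11, P3: 16>11, P4: 17>5, P5: 4>1); eliminate R1.
General Rowe's strategy R4 is strictly dominated by R3 (P1: 20>13, P2: 4>0, P3: 17>12, P4: 17>6, P5: 19>18) and is removed.
General Cole's strategy P5 is strictly dominated by P1 (R2: 6>4, R3: 14>6, R5: 9>7) and is removed.
Among the remaining strategies, none is strictly dominated by another pure strategy of the same player, so the elimination stops.
Surviving strategies — General Rowe: {R2, R3, R5}; General Cole: {P1, P2, P3, P4}.

P1, P2, P3, P4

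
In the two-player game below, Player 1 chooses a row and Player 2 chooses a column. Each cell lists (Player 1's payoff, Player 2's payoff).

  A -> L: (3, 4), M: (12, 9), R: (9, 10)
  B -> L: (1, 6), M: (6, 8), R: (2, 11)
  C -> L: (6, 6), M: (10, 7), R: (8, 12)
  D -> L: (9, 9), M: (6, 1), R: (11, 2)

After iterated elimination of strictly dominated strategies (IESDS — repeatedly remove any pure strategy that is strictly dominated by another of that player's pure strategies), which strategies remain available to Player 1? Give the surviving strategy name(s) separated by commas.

D

Row B is eliminated: A beats it against every remaining column (L: 3>1, M: 12>6, R: 9>2).
Player 2's strategy M is strictly dominated by R (A: 10>9, C: 12>7, D: 2>1) and is removed.
For Player 1, D strictly dominates A on the remaining columns (L: 9>3, R: 11>9); eliminate A.
Player 1's strategy C is strictly dominated by D (L: 9>6, R: 11>8) and is removed.
Player 2's strategy R is strictly dominated by L (D: 9>2) and is removed.
Among the remaining strategies, none is strictly dominated by another pure strategy of the same player, so the elimination stops.
Surviving strategies — Player 1: {D}; Player 2: {L}.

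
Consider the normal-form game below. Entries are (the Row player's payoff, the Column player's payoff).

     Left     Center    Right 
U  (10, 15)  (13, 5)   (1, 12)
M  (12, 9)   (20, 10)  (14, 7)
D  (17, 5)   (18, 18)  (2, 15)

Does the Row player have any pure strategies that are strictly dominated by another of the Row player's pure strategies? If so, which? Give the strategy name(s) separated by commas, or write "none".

U: dominated, since M does at least as well everywhere (Left: 12>10, Center: 20>13, Right: 14>1).
M is not dominated — it holds its own against U at Left (12>10); D at Center (20>18).
D: no other strategy beats it everywhere (U at Left (17>10); M at Left (17>12)).

U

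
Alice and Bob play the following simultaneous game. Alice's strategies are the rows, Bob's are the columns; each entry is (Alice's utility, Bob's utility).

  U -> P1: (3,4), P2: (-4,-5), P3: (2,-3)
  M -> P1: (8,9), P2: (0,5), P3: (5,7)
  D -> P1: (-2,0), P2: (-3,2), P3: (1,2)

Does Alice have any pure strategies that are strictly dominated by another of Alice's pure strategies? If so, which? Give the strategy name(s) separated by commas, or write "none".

U: dominated, since M does at least as well everywhere (P1: 8>3, P2: 0>-4, P3: 5>2).
M: no other strategy beats it everywhere (U at P1 (8>3); D at P1 (8>-2)).
D is strictly dominated by M (P1: 8>-2, P2: 0>-3, P3: 5>1).

U, D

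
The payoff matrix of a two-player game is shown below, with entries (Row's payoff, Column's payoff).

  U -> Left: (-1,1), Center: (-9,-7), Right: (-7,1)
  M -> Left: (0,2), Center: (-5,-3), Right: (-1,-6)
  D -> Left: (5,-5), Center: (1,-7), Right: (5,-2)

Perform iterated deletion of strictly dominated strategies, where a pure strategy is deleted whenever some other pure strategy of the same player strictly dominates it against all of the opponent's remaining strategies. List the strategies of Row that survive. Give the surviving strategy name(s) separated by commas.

Row U is eliminated: M beats it against every remaining column (Left: 0>-1, Center: -5>-9, Right: -1>-7).
Row M is eliminated: D beats it against every remaining column (Left: 5>0, Center: 1>-5, Right: 5>-1).
For Column, Right strictly dominates Left on the remaining rows (D: -2>-5); eliminate Left.
For Column, Right strictly dominates Center on the remaining rows (D: -2>-7); eliminate Center.
Among the remaining strategies, none is strictly dominated by another pure strategy of the same player, so the elimination stops.
Surviving strategies — Row: {D}; Column: {Right}.

D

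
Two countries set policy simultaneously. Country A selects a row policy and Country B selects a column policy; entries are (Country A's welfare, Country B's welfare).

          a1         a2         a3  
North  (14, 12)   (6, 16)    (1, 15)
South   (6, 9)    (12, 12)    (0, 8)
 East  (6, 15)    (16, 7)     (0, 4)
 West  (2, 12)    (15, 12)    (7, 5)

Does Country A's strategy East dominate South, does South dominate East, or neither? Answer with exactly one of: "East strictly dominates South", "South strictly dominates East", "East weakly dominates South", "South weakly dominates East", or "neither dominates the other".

East weakly dominates South

Compare East to South across each choice by Country B: a1: 6=6, a2: 16>12, a3: 0=0.
East is at least as good everywhere and strictly better somewhere (tied only at a1, a3), so East weakly but not strictly dominates South.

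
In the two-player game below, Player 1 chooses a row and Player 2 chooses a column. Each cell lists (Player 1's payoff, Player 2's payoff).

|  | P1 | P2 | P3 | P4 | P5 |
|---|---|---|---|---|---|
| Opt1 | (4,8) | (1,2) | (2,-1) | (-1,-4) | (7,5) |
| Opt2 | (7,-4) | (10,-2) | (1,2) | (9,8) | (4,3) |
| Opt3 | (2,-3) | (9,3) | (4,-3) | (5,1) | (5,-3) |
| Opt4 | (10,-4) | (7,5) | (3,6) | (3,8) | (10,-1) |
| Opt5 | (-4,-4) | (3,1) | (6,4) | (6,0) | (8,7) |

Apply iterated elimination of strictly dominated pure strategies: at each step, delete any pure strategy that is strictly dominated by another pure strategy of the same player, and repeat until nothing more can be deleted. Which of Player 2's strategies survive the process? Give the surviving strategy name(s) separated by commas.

P2, P3, P4, P5

Row Opt1 is eliminated: Opt4 beats it against every remaining column (P1: 10>4, P2: 7>1, P3: 3>2, P4: 3>-1, P5: 10>7).
Player 2's strategy P1 is strictly dominated by P2 (Opt2: -2>-4, Opt3: 3>-3, Opt4: 5>-4, Opt5: 1>-4) and is removed.
Among the remaining strategies, none is strictly dominated by another pure strategy of the same player, so the elimination stops.
Surviving strategies — Player 1: {Opt2, Opt3, Opt4, Opt5}; Player 2: {P2, P3, P4, P5}.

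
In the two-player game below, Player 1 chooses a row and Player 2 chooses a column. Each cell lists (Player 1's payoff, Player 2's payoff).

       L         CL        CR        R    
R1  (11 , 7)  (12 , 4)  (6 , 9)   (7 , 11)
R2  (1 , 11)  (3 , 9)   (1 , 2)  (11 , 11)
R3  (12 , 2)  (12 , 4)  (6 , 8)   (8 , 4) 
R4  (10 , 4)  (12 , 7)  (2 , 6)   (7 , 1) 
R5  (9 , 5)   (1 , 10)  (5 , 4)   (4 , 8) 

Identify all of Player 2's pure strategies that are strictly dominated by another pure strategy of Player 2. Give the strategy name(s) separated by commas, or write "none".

none

L: no other strategy beats it everywhere (CL at R1 (7>4); CR at R2 (11>2); R at R2 (11=11)).
CL is not dominated — it holds its own against L at R3 (4>2); CR at R2 (9>2); R at R3 (4=4).
CR: no other strategy beats it everywhere (L at R1 (9>7); CL at R1 (9>4); R at R3 (8>4)).
R: no other strategy beats it everywhere (L at R1 (11>7); CL at R1 (11>4); CR at R1 (11>9)).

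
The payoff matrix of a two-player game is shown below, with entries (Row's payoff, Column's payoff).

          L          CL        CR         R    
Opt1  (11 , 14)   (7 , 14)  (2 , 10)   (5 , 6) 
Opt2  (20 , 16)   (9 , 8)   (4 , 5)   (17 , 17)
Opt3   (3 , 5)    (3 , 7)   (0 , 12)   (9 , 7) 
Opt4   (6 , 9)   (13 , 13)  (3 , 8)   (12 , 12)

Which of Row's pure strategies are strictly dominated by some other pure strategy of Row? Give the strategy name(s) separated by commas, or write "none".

Opt1: dominated, since Opt2 does at least as well everywhere (L: 20>11, CL: 9>7, CR: 4>2, R: 17>5).
Opt2: no other strategy beats it everywhere (Opt1 at L (20>11); Opt3 at L (20>3); Opt4 at L (20>6)).
Opt2 strictly dominates Opt3 — L: 20>3, CL: 9>3, CR: 4>0, R: 17>9.
Nothing dominates Opt4: Opt1 at CL (13>7); Opt2 at CL (13>9); Opt3 at L (6>3).

Opt1, Opt3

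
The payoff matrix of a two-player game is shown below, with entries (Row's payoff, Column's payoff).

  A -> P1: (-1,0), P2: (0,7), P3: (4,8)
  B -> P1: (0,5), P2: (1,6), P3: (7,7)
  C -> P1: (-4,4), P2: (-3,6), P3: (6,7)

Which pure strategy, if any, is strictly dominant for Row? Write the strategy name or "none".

B vs A: P1: 0>-1, P2: 1>0, P3: 7>4.
B vs C: P1: 0>-4, P2: 1>-3, P3: 7>6.
B strictly beats every other strategy against every opponent action, so it is strictly dominant.

B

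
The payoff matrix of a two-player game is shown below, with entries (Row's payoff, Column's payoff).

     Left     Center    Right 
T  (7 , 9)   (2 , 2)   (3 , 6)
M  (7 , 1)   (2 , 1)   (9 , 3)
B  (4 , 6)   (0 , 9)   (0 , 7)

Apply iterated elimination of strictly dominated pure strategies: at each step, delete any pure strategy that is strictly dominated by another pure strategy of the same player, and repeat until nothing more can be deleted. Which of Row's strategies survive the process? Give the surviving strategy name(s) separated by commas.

T, M

Row B is eliminated: T beats it against every remaining column (Left: 7>4, Center: 2>0, Right: 3>0).
Column Center is eliminated: Right beats it against every remaining row (T: 6>2, M: 3>1).
Among the remaining strategies, none is strictly dominated by another pure strategy of the same player, so the elimination stops.
Surviving strategies — Row: {T, M}; Column: {Left, Right}.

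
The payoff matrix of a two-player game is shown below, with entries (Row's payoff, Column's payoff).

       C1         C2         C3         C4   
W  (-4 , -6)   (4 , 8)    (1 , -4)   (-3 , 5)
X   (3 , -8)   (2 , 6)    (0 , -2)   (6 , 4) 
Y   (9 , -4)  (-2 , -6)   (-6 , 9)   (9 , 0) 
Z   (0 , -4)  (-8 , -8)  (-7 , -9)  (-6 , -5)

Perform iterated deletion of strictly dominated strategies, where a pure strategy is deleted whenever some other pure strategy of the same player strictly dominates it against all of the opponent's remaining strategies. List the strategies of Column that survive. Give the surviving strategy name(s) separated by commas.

Row's strategy Z is strictly dominated by X (C1: 3>0, C2: 2>-8, C3: 0>-7, C4: 6>-6) and is removed.
Column C1 is eliminated: C3 beats it against every remaining row (W: -4>-6, X: -2>-8, Y: 9>-4).
Among the remaining strategies, none is strictly dominated by another pure strategy of the same player, so the elimination stops.
Surviving strategies — Row: {W, X, Y}; Column: {C2, C3, C4}.

C2, C3, C4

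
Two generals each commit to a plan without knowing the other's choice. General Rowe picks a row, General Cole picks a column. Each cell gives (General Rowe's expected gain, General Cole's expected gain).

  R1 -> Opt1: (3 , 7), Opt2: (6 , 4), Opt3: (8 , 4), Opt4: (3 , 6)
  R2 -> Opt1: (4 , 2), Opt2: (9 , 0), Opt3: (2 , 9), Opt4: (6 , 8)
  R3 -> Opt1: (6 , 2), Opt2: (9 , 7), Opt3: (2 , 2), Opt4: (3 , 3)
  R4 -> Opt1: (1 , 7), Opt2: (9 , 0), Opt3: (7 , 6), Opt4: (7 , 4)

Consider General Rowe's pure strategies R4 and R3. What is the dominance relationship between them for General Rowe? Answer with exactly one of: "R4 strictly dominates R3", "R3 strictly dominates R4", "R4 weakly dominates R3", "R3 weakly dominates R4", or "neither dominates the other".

neither dominates the other

R4's payoffs vs R3's, by General Cole's action — Opt1: 1<6, Opt2: 9=9, Opt3: 7>2, Opt4: 7>3.
R4 does better at Opt3, Opt4 but worse at Opt1; neither strategy dominates the other.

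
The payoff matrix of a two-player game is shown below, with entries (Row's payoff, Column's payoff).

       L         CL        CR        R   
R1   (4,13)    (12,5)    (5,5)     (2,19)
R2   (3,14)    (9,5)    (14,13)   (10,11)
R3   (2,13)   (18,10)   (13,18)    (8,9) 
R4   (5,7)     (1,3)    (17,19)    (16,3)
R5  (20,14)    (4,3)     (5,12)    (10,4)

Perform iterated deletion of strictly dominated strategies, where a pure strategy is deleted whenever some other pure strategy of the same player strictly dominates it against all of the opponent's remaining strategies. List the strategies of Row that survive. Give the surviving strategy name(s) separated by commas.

Column CL is eliminated: L beats it against every remaining row (R1: 13>5, R2: 14>5, R3: 13>10, R4: 7>3, R5: 14>3).
For Row, R4 strictly dominates R1 on the remaining columns (L: 5>4, CR: 17>5, R: 16>2); eliminate R1.
Row's strategy R2 is strictly dominated by R4 (L: 5>3, CR: 17>14, R: 16>10) and is removed.
Row R3 is eliminated: R4 beats it against every remaining column (L: 5>2, CR: 17>13, R: 16>8).
For Column, L strictly dominates R on the remaining rows (R4: 7>3, R5: 14>4); eliminate R.
Among the remaining strategies, none is strictly dominated by another pure strategy of the same player, so the elimination stops.
Surviving strategies — Row: {R4, R5}; Column: {L, CR}.

R4, R5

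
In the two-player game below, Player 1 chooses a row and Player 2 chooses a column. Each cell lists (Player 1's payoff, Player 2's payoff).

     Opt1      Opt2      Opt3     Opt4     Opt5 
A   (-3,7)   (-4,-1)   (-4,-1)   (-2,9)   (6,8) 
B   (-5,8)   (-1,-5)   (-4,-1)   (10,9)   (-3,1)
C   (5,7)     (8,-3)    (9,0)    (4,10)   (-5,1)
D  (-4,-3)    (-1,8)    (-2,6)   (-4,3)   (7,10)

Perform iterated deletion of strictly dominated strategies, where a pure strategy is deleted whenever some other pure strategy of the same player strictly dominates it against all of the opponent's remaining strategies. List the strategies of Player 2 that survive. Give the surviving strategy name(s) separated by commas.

Opt4, Opt5

Column Opt1 is eliminated: Opt4 beats it against every remaining row (A: 9>7, B: 9>8, C: 10>7, D: 3>-3).
Column Opt2 is eliminated: Opt5 beats it against every remaining row (A: 8>-1, B: 1>-5, C: 1>-3, D: 10>8).
For Player 2, Opt5 strictly dominates Opt3 on the remaining rows (A: 8>-1, B: 1>-1, C: 1>0, D: 10>6); eliminate Opt3.
Player 1's strategy C is strictly dominated by B (Opt4: 10>4, Opt5: -3>-5) and is removed.
Among the remaining strategies, none is strictly dominated by another pure strategy of the same player, so the elimination stops.
Surviving strategies — Player 1: {A, B, D}; Player 2: {Opt4, Opt5}.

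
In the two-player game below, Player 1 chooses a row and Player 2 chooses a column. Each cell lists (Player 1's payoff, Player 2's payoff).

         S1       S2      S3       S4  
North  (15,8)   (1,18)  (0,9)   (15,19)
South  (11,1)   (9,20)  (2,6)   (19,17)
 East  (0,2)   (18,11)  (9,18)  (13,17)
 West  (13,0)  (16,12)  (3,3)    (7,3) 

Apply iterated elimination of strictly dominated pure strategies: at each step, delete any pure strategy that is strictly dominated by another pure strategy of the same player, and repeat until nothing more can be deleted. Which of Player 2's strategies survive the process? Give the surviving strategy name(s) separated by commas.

S2, S3, S4

Player 2's strategy S1 is strictly dominated by S2 (North: 18>8, South: 20>1, East: 11>2, West: 12>0) and is removed.
Row North is eliminated: South beats it against every remaining column (S2: 9>1, S3: 2>0, S4: 19>15).
Row West is eliminated: East beats it against every remaining column (S2: 18>16, S3: 9>3, S4: 13>7).
Among the remaining strategies, none is strictly dominated by another pure strategy of the same player, so the elimination stops.
Surviving strategies — Player 1: {South, East}; Player 2: {S2, S3, S4}.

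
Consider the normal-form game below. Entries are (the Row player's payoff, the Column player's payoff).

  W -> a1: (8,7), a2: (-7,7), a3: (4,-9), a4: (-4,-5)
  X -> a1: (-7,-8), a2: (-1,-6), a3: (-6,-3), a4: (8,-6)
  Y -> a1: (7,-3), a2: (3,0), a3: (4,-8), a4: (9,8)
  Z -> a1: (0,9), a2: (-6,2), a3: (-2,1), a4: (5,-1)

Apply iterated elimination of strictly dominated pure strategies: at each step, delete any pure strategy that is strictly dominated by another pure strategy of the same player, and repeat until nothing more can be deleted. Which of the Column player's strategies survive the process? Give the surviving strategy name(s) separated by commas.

a1, a2, a4

Row X is eliminated: Y beats it against every remaining column (a1: 7>-7, a2: 3>-1, a3: 4>-6, a4: 9>8).
Row Z is eliminated: Y beats it against every remaining column (a1: 7>0, a2: 3>-6, a3: 4>-2, a4: 9>5).
For the Column player, a1 strictly dominates a3 on the remaining rows (W: 7>-9, Y: -3>-8); eliminate a3.
Among the remaining strategies, none is strictly dominated by another pure strategy of the same player, so the elimination stops.
Surviving strategies — the Row player: {W, Y}; the Column player: {a1, a2, a4}.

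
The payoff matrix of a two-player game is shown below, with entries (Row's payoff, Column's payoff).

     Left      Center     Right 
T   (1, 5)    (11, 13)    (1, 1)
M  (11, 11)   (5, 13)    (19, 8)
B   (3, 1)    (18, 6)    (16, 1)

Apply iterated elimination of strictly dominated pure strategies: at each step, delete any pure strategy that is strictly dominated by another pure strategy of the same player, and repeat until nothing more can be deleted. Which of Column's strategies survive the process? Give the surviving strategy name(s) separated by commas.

Row T is eliminated: B beats it against every remaining column (Left: 3>1, Center: 18>11, Right: 16>1).
Column Left is eliminated: Center beats it against every remaining row (M: 13>11, B: 6>1).
Column Right is eliminated: Center beats it against every remaining row (M: 13>8, B: 6>1).
Row M is eliminated: B beats it against every remaining column (Center: 18>5).
Among the remaining strategies, none is strictly dominated by another pure strategy of the same player, so the elimination stops.
Surviving strategies — Row: {B}; Column: {Center}.

Center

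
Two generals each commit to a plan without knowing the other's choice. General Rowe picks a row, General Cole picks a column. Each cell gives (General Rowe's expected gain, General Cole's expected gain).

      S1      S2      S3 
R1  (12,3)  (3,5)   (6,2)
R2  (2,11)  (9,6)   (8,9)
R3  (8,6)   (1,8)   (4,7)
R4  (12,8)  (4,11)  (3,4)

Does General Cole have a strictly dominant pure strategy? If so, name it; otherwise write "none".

S1 fails to dominate S2 at R1 (3<5).
S2 fails to dominate S1 at R2 (6<11).
S3 fails to dominate S1 at R1 (2<3).
No single strategy dominates all the others.

none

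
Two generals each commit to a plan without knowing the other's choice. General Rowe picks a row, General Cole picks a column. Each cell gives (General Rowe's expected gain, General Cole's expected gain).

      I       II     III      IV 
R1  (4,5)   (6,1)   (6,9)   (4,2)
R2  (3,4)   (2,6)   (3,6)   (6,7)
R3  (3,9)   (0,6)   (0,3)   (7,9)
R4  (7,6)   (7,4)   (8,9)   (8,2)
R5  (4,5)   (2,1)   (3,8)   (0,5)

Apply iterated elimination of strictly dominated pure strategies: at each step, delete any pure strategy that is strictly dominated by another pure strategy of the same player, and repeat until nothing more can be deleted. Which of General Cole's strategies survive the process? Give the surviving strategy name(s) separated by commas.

General Rowe's strategy R1 is strictly dominated by R4 (I: 7>4, II: 7>6, III: 8>6, IV: 8>4) and is removed.
Row R2 is eliminated: R4 beats it against every remaining column (I: 7>3, II: 7>2, III: 8>3, IV: 8>6).
Row R3 is eliminated: R4 beats it against every remaining column (I: 7>3, II: 7>0, III: 8>0, IV: 8>7).
Row R5 is eliminated: R4 beats it against every remaining column (I: 7>4, II: 7>2, III: 8>3, IV: 8>0).
General Cole's strategy I is strictly dominated by III (R4: 9>6) and is removed.
For General Cole, III strictly dominates II on the remaining rows (R4: 9>4); eliminate II.
General Cole's strategy IV is strictly dominated by III (R4: 9>2) and is removed.
Among the remaining strategies, none is strictly dominated by another pure strategy of the same player, so the elimination stops.
Surviving strategies — General Rowe: {R4}; General Cole: {III}.

III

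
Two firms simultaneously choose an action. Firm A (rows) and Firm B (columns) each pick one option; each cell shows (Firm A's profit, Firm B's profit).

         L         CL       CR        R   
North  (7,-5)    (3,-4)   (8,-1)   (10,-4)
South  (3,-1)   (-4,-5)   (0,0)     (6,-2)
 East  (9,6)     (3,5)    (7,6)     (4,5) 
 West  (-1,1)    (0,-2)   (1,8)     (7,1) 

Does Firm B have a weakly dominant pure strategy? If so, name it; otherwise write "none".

CR

CR vs L: North: -1>-5, South: 0>-1, East: 6=6, West: 8>1.
CR vs CL: North: -1>-4, South: 0>-5, East: 6>5, West: 8>-2.
CR vs R: North: -1>-4, South: 0>-2, East: 6>5, West: 8>1.
CR is at least as good as every other strategy against every opponent action, so it is weakly dominant.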